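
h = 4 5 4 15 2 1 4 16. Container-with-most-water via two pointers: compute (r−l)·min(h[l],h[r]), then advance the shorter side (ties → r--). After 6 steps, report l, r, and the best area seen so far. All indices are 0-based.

[0,7] min(4,16)*7=28 best=28 * → l++
[1,7] min(5,16)*6=30 best=30 * → l++
[2,7] min(4,16)*5=20 best=30 → l++
[3,7] min(15,16)*4=60 best=60 * → l++
[4,7] min(2,16)*3=6 best=60 → l++
[5,7] min(1,16)*2=2 best=60 → l++

l=6, r=7, best area=60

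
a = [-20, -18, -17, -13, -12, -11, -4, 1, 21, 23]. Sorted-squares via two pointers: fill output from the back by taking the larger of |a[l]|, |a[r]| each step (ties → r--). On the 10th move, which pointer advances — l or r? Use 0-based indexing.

r

[0,9] |-20|<=|23| out[9]=529 → r--
[0,8] |-20|<=|21| out[8]=441 → r--
[0,7] |-20|>|1| out[7]=400 → l++
[1,7] |-18|>|1| out[6]=324 → l++
[2,7] |-17|>|1| out[5]=289 → l++
[3,7] |-13|>|1| out[4]=169 → l++
[4,7] |-12|>|1| out[3]=144 → l++
[5,7] |-11|>|1| out[2]=121 → l++
[6,7] |-4|>|1| out[1]=16 → l++
[7,7] |1|<=|1| out[0]=1 → r--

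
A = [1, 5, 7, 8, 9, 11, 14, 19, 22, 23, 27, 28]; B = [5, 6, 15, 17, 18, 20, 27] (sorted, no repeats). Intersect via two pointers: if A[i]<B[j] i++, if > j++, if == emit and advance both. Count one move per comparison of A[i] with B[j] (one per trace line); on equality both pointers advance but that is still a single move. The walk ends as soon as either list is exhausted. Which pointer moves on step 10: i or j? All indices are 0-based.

i=0 j=0: 1<5, i++
i=1 j=0: 5==5 emit, i++,j++
i=2 j=1: 7>6, j++
i=2 j=2: 7<15, i++
i=3 j=2: 8<15, i++
i=4 j=2: 9<15, i++
i=5 j=2: 11<15, i++
i=6 j=2: 14<15, i++
i=7 j=2: 19>15, j++
i=7 j=3: 19>17, j++

j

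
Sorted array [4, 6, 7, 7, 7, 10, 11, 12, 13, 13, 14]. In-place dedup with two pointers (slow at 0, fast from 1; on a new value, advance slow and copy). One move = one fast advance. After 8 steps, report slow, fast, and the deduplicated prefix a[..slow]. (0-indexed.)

slow=6, fast=9, prefix=[4, 6, 7, 10, 11, 12, 13]

slow=0 fast=1: a[fast]=6≠a[slow]=4 write a[1]=6, slow++,fast++
slow=1 fast=2: a[fast]=7≠a[slow]=6 write a[2]=7, slow++,fast++
slow=2 fast=3: a[fast]=7=a[slow] dup, fast++
slow=2 fast=4: a[fast]=7=a[slow] dup, fast++
slow=2 fast=5: a[fast]=10≠a[slow]=7 write a[3]=10, slow++,fast++
slow=3 fast=6: a[fast]=11≠a[slow]=10 write a[4]=11, slow++,fast++
slow=4 fast=7: a[fast]=12≠a[slow]=11 write a[5]=12, slow++,fast++
slow=5 fast=8: a[fast]=13≠a[slow]=12 write a[6]=13, slow++,fast++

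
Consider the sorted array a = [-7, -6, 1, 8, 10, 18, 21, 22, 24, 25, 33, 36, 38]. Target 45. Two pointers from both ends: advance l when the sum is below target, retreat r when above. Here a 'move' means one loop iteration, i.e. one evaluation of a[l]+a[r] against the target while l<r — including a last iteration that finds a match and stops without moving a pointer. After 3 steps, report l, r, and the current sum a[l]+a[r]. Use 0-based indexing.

[0,12] -7+38=31 <45 → l++
[1,12] -6+38=32 <45 → l++
[2,12] 1+38=39 <45 → l++

l=3, r=12, sum=46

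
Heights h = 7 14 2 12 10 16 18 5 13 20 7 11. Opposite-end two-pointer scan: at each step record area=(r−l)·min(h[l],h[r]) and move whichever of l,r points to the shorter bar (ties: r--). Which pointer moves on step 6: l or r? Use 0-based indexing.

[0,11] min(7,11)*11=77 best=77 * → l++
[1,11] min(14,11)*10=110 best=110 * → r--
[1,10] min(14,7)*9=63 best=110 → r--
[1,9] min(14,20)*8=112 best=112 * → l++
[2,9] min(2,20)*7=14 best=112 → l++
[3,9] min(12,20)*6=72 best=112 → l++

l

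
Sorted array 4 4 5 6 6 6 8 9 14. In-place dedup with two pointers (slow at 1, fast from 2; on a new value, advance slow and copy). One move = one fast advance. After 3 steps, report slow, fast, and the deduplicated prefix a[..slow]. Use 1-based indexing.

slow=3, fast=5, prefix=[4, 5, 6]

slow=1 fast=2: a[fast]=4=a[slow] dup, fast++
slow=1 fast=3: a[fast]=5≠a[slow]=4 write a[2]=5, slow++,fast++
slow=2 fast=4: a[fast]=6≠a[slow]=5 write a[3]=6, slow++,fast++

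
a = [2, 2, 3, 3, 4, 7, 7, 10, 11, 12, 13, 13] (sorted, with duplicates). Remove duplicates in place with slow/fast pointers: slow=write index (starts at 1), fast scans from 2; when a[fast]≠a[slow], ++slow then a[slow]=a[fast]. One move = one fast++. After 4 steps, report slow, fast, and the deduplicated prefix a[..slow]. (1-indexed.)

slow=3, fast=6, prefix=[2, 3, 4]

(s=1,f=2) a[fast]=2=a[slow] dup → fast++
(s=1,f=3) a[fast]=3≠a[slow]=2 write a[2]=3 → slow++,fast++
(s=2,f=4) a[fast]=3=a[slow] dup → fast++
(s=2,f=5) a[fast]=4≠a[slow]=3 write a[3]=4 → slow++,fast++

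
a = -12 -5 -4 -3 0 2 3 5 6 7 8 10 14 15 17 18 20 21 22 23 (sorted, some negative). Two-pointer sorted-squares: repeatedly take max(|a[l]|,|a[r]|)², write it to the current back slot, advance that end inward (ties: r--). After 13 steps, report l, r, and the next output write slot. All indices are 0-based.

[0,19] |-12|<=|23| out[19]=529 → r--
[0,18] |-12|<=|22| out[18]=484 → r--
[0,17] |-12|<=|21| out[17]=441 → r--
[0,16] |-12|<=|20| out[16]=400 → r--
[0,15] |-12|<=|18| out[15]=324 → r--
[0,14] |-12|<=|17| out[14]=289 → r--
[0,13] |-12|<=|15| out[13]=225 → r--
[0,12] |-12|<=|14| out[12]=196 → r--
[0,11] |-12|>|10| out[11]=144 → l++
[1,11] |-5|<=|10| out[10]=100 → r--
[1,10] |-5|<=|8| out[9]=64 → r--
[1,9] |-5|<=|7| out[8]=49 → r--
[1,8] |-5|<=|6| out[7]=36 → r--

l=1, r=7, next write slot=6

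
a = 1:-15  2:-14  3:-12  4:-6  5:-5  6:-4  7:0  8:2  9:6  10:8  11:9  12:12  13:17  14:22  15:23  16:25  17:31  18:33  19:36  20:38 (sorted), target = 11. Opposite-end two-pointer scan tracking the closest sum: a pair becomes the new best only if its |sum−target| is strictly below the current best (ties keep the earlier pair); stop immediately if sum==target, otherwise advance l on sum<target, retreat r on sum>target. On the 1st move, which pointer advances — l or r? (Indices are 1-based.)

r

[1,20] -15+38=23 d=12 * → r--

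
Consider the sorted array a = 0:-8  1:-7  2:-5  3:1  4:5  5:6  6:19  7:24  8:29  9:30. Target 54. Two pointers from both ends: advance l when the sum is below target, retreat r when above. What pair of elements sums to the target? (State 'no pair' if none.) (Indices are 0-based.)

(24, 30)

l=0 r=9: -8+30=22 <54, l++
l=1 r=9: -7+30=23 <54, l++
l=2 r=9: -5+30=25 <54, l++
l=3 r=9: 1+30=31 <54, l++
l=4 r=9: 5+30=35 <54, l++
l=5 r=9: 6+30=36 <54, l++
l=6 r=9: 19+30=49 <54, l++
l=7 r=9: 24+30=54, found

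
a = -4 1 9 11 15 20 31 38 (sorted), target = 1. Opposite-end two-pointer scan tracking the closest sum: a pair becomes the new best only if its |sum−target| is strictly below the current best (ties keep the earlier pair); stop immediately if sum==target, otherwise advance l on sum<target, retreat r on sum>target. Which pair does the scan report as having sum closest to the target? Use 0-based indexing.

pair (-4, 9) with sum 5 (|Δ|=4)

l=0 r=7: -4+38=34 d=33 *, r--
l=0 r=6: -4+31=27 d=26 *, r--
l=0 r=5: -4+20=16 d=15 *, r--
l=0 r=4: -4+15=11 d=10 *, r--
l=0 r=3: -4+11=7 d=6 *, r--
l=0 r=2: -4+9=5 d=4 *, r--
l=0 r=1: -4+1=-3 d=4, l++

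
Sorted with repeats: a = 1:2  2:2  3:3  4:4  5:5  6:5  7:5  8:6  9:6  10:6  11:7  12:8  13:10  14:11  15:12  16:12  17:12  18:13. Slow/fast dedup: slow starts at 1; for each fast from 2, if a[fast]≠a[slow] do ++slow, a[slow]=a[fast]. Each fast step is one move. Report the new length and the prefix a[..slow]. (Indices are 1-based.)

length 11; prefix = [2, 3, 4, 5, 6, 7, 8, 10, 11, 12, 13]

(s=1,f=2) a[fast]=2=a[slow] dup → fast++
(s=1,f=3) a[fast]=3≠a[slow]=2 write a[2]=3 → slow++,fast++
(s=2,f=4) a[fast]=4≠a[slow]=3 write a[3]=4 → slow++,fast++
(s=3,f=5) a[fast]=5≠a[slow]=4 write a[4]=5 → slow++,fast++
(s=4,f=6) a[fast]=5=a[slow] dup → fast++
(s=4,f=7) a[fast]=5=a[slow] dup → fast++
(s=4,f=8) a[fast]=6≠a[slow]=5 write a[5]=6 → slow++,fast++
(s=5,f=9) a[fast]=6=a[slow] dup → fast++
(s=5,f=10) a[fast]=6=a[slow] dup → fast++
(s=5,f=11) a[fast]=7≠a[slow]=6 write a[6]=7 → slow++,fast++
(s=6,f=12) a[fast]=8≠a[slow]=7 write a[7]=8 → slow++,fast++
(s=7,f=13) a[fast]=10≠a[slow]=8 write a[8]=10 → slow++,fast++
(s=8,f=14) a[fast]=11≠a[slow]=10 write a[9]=11 → slow++,fast++
(s=9,f=15) a[fast]=12≠a[slow]=11 write a[10]=12 → slow++,fast++
(s=10,f=16) a[fast]=12=a[slow] dup → fast++
(s=10,f=17) a[fast]=12=a[slow] dup → fast++
(s=10,f=18) a[fast]=13≠a[slow]=12 write a[11]=13 → slow++,fast++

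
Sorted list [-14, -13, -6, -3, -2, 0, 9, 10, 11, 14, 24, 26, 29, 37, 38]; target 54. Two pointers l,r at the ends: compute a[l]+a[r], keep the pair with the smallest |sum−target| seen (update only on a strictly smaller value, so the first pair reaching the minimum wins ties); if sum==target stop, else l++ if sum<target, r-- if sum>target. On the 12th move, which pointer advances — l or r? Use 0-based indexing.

[0,14] -14+38=24 d=30 * → l++
[1,14] -13+38=25 d=29 * → l++
[2,14] -6+38=32 d=22 * → l++
[3,14] -3+38=35 d=19 * → l++
[4,14] -2+38=36 d=18 * → l++
[5,14] 0+38=38 d=16 * → l++
[6,14] 9+38=47 d=7 * → l++
[7,14] 10+38=48 d=6 * → l++
[8,14] 11+38=49 d=5 * → l++
[9,14] 14+38=52 d=2 * → l++
[10,14] 24+38=62 d=8 → r--
[10,13] 24+37=61 d=7 → r--

r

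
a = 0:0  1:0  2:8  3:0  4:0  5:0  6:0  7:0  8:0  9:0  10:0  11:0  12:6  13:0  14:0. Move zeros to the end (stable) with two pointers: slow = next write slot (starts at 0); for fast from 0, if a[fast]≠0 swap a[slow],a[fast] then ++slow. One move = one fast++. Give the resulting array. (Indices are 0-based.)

[8, 6, 0, 0, 0, 0, 0, 0, 0, 0, 0, 0, 0, 0, 0]

(s=0,f=0) a[fast]=0 → fast++
(s=0,f=1) a[fast]=0 → fast++
(s=0,f=2) a[fast]=8≠0 swap→a[0]=8 → slow++,fast++
(s=1,f=3) a[fast]=0 → fast++
(s=1,f=4) a[fast]=0 → fast++
(s=1,f=5) a[fast]=0 → fast++
(s=1,f=6) a[fast]=0 → fast++
(s=1,f=7) a[fast]=0 → fast++
(s=1,f=8) a[fast]=0 → fast++
(s=1,f=9) a[fast]=0 → fast++
(s=1,f=10) a[fast]=0 → fast++
(s=1,f=11) a[fast]=0 → fast++
(s=1,f=12) a[fast]=6≠0 swap→a[1]=6 → slow++,fast++
(s=2,f=13) a[fast]=0 → fast++
(s=2,f=14) a[fast]=0 → fast++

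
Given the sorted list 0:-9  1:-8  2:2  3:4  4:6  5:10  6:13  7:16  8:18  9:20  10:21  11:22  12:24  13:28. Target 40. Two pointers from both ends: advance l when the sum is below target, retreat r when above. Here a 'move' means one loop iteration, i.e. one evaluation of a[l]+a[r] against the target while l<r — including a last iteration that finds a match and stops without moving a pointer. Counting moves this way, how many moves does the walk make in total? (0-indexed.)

l=0 r=13: -9+28=19 <40, l++
l=1 r=13: -8+28=20 <40, l++
l=2 r=13: 2+28=30 <40, l++
l=3 r=13: 4+28=32 <40, l++
l=4 r=13: 6+28=34 <40, l++
l=5 r=13: 10+28=38 <40, l++
l=6 r=13: 13+28=41 >40, r--
l=6 r=12: 13+24=37 <40, l++
l=7 r=12: 16+24=40, found

9 moves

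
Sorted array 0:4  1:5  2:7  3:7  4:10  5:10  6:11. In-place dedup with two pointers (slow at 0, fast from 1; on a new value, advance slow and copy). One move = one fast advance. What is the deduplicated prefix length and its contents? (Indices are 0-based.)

slow=0 fast=1: a[fast]=5≠a[slow]=4 write a[1]=5, slow++,fast++
slow=1 fast=2: a[fast]=7≠a[slow]=5 write a[2]=7, slow++,fast++
slow=2 fast=3: a[fast]=7=a[slow] dup, fast++
slow=2 fast=4: a[fast]=10≠a[slow]=7 write a[3]=10, slow++,fast++
slow=3 fast=5: a[fast]=10=a[slow] dup, fast++
slow=3 fast=6: a[fast]=11≠a[slow]=10 write a[4]=11, slow++,fast++

length 5; prefix = [4, 5, 7, 10, 11]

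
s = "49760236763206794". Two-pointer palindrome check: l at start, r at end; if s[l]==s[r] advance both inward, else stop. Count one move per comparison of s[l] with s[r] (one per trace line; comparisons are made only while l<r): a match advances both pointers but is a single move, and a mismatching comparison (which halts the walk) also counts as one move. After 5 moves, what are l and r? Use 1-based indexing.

l=6, r=12

l=1 r=17: '4'=='4', l++,r--
l=2 r=16: '9'=='9', l++,r--
l=3 r=15: '7'=='7', l++,r--
l=4 r=14: '6'=='6', l++,r--
l=5 r=13: '0'=='0', l++,r--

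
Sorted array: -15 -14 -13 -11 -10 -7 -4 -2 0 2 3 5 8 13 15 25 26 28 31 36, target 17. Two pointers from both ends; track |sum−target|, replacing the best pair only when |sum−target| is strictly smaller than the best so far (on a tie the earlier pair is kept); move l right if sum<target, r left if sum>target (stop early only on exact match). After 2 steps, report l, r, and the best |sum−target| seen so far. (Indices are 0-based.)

l=0 r=19: -15+36=21 d=4 *, r--
l=0 r=18: -15+31=16 d=1 *, l++

l=1, r=18, best |Δ|=1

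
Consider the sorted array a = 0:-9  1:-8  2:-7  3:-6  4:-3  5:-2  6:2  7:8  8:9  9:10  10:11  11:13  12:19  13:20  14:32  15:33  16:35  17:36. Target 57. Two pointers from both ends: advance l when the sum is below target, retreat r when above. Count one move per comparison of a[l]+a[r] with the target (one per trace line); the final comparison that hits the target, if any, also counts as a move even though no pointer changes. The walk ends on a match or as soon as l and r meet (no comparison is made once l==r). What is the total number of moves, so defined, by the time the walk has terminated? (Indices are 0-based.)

[0,17] -9+36=27 <57 → l++
[1,17] -8+36=28 <57 → l++
[2,17] -7+36=29 <57 → l++
[3,17] -6+36=30 <57 → l++
[4,17] -3+36=33 <57 → l++
[5,17] -2+36=34 <57 → l++
[6,17] 2+36=38 <57 → l++
[7,17] 8+36=44 <57 → l++
[8,17] 9+36=45 <57 → l++
[9,17] 10+36=46 <57 → l++
[10,17] 11+36=47 <57 → l++
[11,17] 13+36=49 <57 → l++
[12,17] 19+36=55 <57 → l++
[13,17] 20+36=56 <57 → l++
[14,17] 32+36=68 >57 → r--
[14,16] 32+35=67 >57 → r--
[14,15] 32+33=65 >57 → r--

17 moves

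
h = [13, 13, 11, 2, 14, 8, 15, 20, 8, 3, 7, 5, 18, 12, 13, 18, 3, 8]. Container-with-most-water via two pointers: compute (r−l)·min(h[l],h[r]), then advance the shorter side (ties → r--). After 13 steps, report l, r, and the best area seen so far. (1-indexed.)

l=8, r=12, best area=195

[1,18] min(13,8)*17=136 best=136 * → r--
[1,17] min(13,3)*16=48 best=136 → r--
[1,16] min(13,18)*15=195 best=195 * → l++
[2,16] min(13,18)*14=182 best=195 → l++
[3,16] min(11,18)*13=143 best=195 → l++
[4,16] min(2,18)*12=24 best=195 → l++
[5,16] min(14,18)*11=154 best=195 → l++
[6,16] min(8,18)*10=80 best=195 → l++
[7,16] min(15,18)*9=135 best=195 → l++
[8,16] min(20,18)*8=144 best=195 → r--
[8,15] min(20,13)*7=91 best=195 → r--
[8,14] min(20,12)*6=72 best=195 → r--
[8,13] min(20,18)*5=90 best=195 → r--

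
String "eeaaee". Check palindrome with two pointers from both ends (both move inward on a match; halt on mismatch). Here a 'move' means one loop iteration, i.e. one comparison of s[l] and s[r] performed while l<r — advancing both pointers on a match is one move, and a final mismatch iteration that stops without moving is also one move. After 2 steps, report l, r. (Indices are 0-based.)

l=0 r=5: 'e'=='e', l++,r--
l=1 r=4: 'e'=='e', l++,r--

l=2, r=3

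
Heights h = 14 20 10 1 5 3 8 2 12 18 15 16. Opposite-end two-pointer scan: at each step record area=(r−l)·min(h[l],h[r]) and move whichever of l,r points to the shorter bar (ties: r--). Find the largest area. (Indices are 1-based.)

max area = 160

[1,12] min(14,16)*11=154 best=154 * → l++
[2,12] min(20,16)*10=160 best=160 * → r--
[2,11] min(20,15)*9=135 best=160 → r--
[2,10] min(20,18)*8=144 best=160 → r--
[2,9] min(20,12)*7=84 best=160 → r--
[2,8] min(20,2)*6=12 best=160 → r--
[2,7] min(20,8)*5=40 best=160 → r--
[2,6] min(20,3)*4=12 best=160 → r--
[2,5] min(20,5)*3=15 best=160 → r--
[2,4] min(20,1)*2=2 best=160 → r--
[2,3] min(20,10)*1=10 best=160 → r--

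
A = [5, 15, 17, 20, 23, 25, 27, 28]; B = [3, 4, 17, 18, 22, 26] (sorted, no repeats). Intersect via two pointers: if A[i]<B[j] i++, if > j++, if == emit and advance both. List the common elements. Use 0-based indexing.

intersection = [17]

[i=0,j=0] 5>3 → j++
[i=0,j=1] 5>4 → j++
[i=0,j=2] 5<17 → i++
[i=1,j=2] 15<17 → i++
[i=2,j=2] 17==17 emit → i++,j++
[i=3,j=3] 20>18 → j++
[i=3,j=4] 20<22 → i++
[i=4,j=4] 23>22 → j++
[i=4,j=5] 23<26 → i++
[i=5,j=5] 25<26 → i++
[i=6,j=5] 27>26 → j++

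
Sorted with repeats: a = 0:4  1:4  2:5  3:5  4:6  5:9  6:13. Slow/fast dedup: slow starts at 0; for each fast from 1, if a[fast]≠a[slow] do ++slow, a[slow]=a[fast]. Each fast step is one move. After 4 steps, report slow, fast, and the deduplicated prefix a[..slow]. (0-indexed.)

(s=0,f=1) a[fast]=4=a[slow] dup → fast++
(s=0,f=2) a[fast]=5≠a[slow]=4 write a[1]=5 → slow++,fast++
(s=1,f=3) a[fast]=5=a[slow] dup → fast++
(s=1,f=4) a[fast]=6≠a[slow]=5 write a[2]=6 → slow++,fast++

slow=2, fast=5, prefix=[4, 5, 6]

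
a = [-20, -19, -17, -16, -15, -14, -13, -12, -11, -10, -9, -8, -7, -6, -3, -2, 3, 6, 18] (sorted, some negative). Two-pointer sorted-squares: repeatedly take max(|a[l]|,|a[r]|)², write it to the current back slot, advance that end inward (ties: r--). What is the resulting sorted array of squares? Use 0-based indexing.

[4, 9, 9, 36, 36, 49, 64, 81, 100, 121, 144, 169, 196, 225, 256, 289, 324, 361, 400]

l=0 r=18: |-20|>|18| out[18]=400, l++
l=1 r=18: |-19|>|18| out[17]=361, l++
l=2 r=18: |-17|<=|18| out[16]=324, r--
l=2 r=17: |-17|>|6| out[15]=289, l++
l=3 r=17: |-16|>|6| out[14]=256, l++
l=4 r=17: |-15|>|6| out[13]=225, l++
l=5 r=17: |-14|>|6| out[12]=196, l++
l=6 r=17: |-13|>|6| out[11]=169, l++
l=7 r=17: |-12|>|6| out[10]=144, l++
l=8 r=17: |-11|>|6| out[9]=121, l++
l=9 r=17: |-10|>|6| out[8]=100, l++
l=10 r=17: |-9|>|6| out[7]=81, l++
l=11 r=17: |-8|>|6| out[6]=64, l++
l=12 r=17: |-7|>|6| out[5]=49, l++
l=13 r=17: |-6|<=|6| out[4]=36, r--
l=13 r=16: |-6|>|3| out[3]=36, l++
l=14 r=16: |-3|<=|3| out[2]=9, r--
l=14 r=15: |-3|>|-2| out[1]=9, l++
l=15 r=15: |-2|<=|-2| out[0]=4, r--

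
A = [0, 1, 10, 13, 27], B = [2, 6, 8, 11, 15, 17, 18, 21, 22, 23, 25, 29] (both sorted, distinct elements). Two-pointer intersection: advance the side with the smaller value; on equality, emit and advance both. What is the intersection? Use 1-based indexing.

intersection = []

i=1 j=1: 0<2, i++
i=2 j=1: 1<2, i++
i=3 j=1: 10>2, j++
i=3 j=2: 10>6, j++
i=3 j=3: 10>8, j++
i=3 j=4: 10<11, i++
i=4 j=4: 13>11, j++
i=4 j=5: 13<15, i++
i=5 j=5: 27>15, j++
i=5 j=6: 27>17, j++
i=5 j=7: 27>18, j++
i=5 j=8: 27>21, j++
i=5 j=9: 27>22, j++
i=5 j=10: 27>23, j++
i=5 j=11: 27>25, j++
i=5 j=12: 27<29, i++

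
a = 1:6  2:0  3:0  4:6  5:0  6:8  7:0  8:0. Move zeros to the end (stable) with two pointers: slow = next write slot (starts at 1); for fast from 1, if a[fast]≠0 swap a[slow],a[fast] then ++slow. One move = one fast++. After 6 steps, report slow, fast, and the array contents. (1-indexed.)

slow=4, fast=7, a=[6, 6, 8, 0, 0, 0, 0, 0]

(s=1,f=1) a[fast]=6≠0 swap→a[1]=6 → slow++,fast++
(s=2,f=2) a[fast]=0 → fast++
(s=2,f=3) a[fast]=0 → fast++
(s=2,f=4) a[fast]=6≠0 swap→a[2]=6 → slow++,fast++
(s=3,f=5) a[fast]=0 → fast++
(s=3,f=6) a[fast]=8≠0 swap→a[3]=8 → slow++,fast++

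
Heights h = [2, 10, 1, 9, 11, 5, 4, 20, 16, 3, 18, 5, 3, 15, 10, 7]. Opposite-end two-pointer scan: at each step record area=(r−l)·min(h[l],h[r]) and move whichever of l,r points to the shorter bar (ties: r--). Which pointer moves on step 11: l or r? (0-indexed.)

l=0 r=15: min(2,7)*15=30 best=30 *, l++
l=1 r=15: min(10,7)*14=98 best=98 *, r--
l=1 r=14: min(10,10)*13=130 best=130 *, r--
l=1 r=13: min(10,15)*12=120 best=130, l++
l=2 r=13: min(1,15)*11=11 best=130, l++
l=3 r=13: min(9,15)*10=90 best=130, l++
l=4 r=13: min(11,15)*9=99 best=130, l++
l=5 r=13: min(5,15)*8=40 best=130, l++
l=6 r=13: min(4,15)*7=28 best=130, l++
l=7 r=13: min(20,15)*6=90 best=130, r--
l=7 r=12: min(20,3)*5=15 best=130, r--

r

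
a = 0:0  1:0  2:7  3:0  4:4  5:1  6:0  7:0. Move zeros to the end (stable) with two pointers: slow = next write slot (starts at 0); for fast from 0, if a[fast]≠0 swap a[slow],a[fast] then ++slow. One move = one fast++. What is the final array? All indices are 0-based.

slow=0 fast=0: a[fast]=0, fast++
slow=0 fast=1: a[fast]=0, fast++
slow=0 fast=2: a[fast]=7≠0 swap→a[0]=7, slow++,fast++
slow=1 fast=3: a[fast]=0, fast++
slow=1 fast=4: a[fast]=4≠0 swap→a[1]=4, slow++,fast++
slow=2 fast=5: a[fast]=1≠0 swap→a[2]=1, slow++,fast++
slow=3 fast=6: a[fast]=0, fast++
slow=3 fast=7: a[fast]=0, fast++

[7, 4, 1, 0, 0, 0, 0, 0]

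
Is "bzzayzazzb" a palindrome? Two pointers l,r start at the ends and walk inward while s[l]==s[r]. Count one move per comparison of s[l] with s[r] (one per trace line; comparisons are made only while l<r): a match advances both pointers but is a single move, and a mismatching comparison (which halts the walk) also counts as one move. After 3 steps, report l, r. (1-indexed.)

[1,10] 'b'=='b' → l++,r--
[2,9] 'z'=='z' → l++,r--
[3,8] 'z'=='z' → l++,r--

l=4, r=7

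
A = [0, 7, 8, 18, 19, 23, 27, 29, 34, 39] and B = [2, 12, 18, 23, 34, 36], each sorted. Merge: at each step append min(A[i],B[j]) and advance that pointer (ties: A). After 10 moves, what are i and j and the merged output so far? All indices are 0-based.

[i=0,j=0] A[i]=0<=B[j]=2 take 0 → i++
[i=1,j=0] A[i]=7>B[j]=2 take 2 → j++
[i=1,j=1] A[i]=7<=B[j]=12 take 7 → i++
[i=2,j=1] A[i]=8<=B[j]=12 take 8 → i++
[i=3,j=1] A[i]=18>B[j]=12 take 12 → j++
[i=3,j=2] A[i]=18<=B[j]=18 take 18 → i++
[i=4,j=2] A[i]=19>B[j]=18 take 18 → j++
[i=4,j=3] A[i]=19<=B[j]=23 take 19 → i++
[i=5,j=3] A[i]=23<=B[j]=23 take 23 → i++
[i=6,j=3] A[i]=27>B[j]=23 take 23 → j++

i=6, j=4, merged so far=[0, 2, 7, 8, 12, 18, 18, 19, 23, 23]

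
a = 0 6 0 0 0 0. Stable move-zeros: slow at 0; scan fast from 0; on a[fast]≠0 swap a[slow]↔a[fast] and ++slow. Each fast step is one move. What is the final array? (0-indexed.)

[6, 0, 0, 0, 0, 0]

(s=0,f=0) a[fast]=0 → fast++
(s=0,f=1) a[fast]=6≠0 swap→a[0]=6 → slow++,fast++
(s=1,f=2) a[fast]=0 → fast++
(s=1,f=3) a[fast]=0 → fast++
(s=1,f=4) a[fast]=0 → fast++
(s=1,f=5) a[fast]=0 → fast++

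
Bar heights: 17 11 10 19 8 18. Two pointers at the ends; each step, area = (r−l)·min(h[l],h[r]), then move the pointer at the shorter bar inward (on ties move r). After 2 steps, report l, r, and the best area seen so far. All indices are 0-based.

l=2, r=5, best area=85

[0,5] min(17,18)*5=85 best=85 * → l++
[1,5] min(11,18)*4=44 best=85 → l++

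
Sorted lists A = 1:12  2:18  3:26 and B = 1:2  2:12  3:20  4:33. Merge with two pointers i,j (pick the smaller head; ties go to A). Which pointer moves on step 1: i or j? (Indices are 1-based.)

j

i=1 j=1: A[i]=12>B[j]=2 take 2, j++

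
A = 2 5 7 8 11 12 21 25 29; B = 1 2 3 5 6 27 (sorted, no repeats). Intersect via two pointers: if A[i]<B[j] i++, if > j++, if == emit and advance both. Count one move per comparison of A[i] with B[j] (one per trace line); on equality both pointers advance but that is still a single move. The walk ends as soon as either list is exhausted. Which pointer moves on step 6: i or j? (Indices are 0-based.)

[i=0,j=0] 2>1 → j++
[i=0,j=1] 2==2 emit → i++,j++
[i=1,j=2] 5>3 → j++
[i=1,j=3] 5==5 emit → i++,j++
[i=2,j=4] 7>6 → j++
[i=2,j=5] 7<27 → i++

i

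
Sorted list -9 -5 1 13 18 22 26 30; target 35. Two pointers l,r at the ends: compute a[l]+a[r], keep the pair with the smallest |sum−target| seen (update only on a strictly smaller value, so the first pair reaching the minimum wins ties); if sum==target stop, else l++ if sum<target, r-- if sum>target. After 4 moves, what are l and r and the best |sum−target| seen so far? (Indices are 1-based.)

[1,8] -9+30=21 d=14 * → l++
[2,8] -5+30=25 d=10 * → l++
[3,8] 1+30=31 d=4 * → l++
[4,8] 13+30=43 d=8 → r--

l=4, r=7, best |Δ|=4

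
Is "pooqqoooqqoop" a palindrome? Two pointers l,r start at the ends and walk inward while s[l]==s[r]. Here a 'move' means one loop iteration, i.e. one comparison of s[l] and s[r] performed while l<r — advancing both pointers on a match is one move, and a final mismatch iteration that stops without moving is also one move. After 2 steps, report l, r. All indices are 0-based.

l=2, r=10

[0,12] 'p'=='p' → l++,r--
[1,11] 'o'=='o' → l++,r--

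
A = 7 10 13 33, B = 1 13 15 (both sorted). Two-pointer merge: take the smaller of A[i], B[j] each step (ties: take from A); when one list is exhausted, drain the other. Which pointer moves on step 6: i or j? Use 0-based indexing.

j

i=0 j=0: A[i]=7>B[j]=1 take 1, j++
i=0 j=1: A[i]=7<=B[j]=13 take 7, i++
i=1 j=1: A[i]=10<=B[j]=13 take 10, i++
i=2 j=1: A[i]=13<=B[j]=13 take 13, i++
i=3 j=1: A[i]=33>B[j]=13 take 13, j++
i=3 j=2: A[i]=33>B[j]=15 take 15, j++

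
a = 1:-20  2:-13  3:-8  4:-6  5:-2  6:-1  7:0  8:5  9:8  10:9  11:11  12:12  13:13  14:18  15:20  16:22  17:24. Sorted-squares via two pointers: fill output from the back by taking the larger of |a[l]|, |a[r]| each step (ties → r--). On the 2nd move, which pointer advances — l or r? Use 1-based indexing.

r

l=1 r=17: |-20|<=|24| out[17]=576, r--
l=1 r=16: |-20|<=|22| out[16]=484, r--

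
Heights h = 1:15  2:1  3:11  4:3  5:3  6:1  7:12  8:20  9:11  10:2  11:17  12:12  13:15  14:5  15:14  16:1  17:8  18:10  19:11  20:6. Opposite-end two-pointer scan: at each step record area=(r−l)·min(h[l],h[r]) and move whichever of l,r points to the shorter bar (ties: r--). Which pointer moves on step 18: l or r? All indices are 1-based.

r

l=1 r=20: min(15,6)*19=114 best=114 *, r--
l=1 r=19: min(15,11)*18=198 best=198 *, r--
l=1 r=18: min(15,10)*17=170 best=198, r--
l=1 r=17: min(15,8)*16=128 best=198, r--
l=1 r=16: min(15,1)*15=15 best=198, r--
l=1 r=15: min(15,14)*14=196 best=198, r--
l=1 r=14: min(15,5)*13=65 best=198, r--
l=1 r=13: min(15,15)*12=180 best=198, r--
l=1 r=12: min(15,12)*11=132 best=198, r--
l=1 r=11: min(15,17)*10=150 best=198, l++
l=2 r=11: min(1,17)*9=9 best=198, l++
l=3 r=11: min(11,17)*8=88 best=198, l++
l=4 r=11: min(3,17)*7=21 best=198, l++
l=5 r=11: min(3,17)*6=18 best=198, l++
l=6 r=11: min(1,17)*5=5 best=198, l++
l=7 r=11: min(12,17)*4=48 best=198, l++
l=8 r=11: min(20,17)*3=51 best=198, r--
l=8 r=10: min(20,2)*2=4 best=198, r--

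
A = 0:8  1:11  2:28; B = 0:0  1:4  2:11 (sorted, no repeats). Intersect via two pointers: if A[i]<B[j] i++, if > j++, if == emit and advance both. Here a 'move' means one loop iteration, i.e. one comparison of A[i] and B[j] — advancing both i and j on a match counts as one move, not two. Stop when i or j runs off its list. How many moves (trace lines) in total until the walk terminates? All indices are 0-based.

[i=0,j=0] 8>0 → j++
[i=0,j=1] 8>4 → j++
[i=0,j=2] 8<11 → i++
[i=1,j=2] 11==11 emit → i++,j++

4 moves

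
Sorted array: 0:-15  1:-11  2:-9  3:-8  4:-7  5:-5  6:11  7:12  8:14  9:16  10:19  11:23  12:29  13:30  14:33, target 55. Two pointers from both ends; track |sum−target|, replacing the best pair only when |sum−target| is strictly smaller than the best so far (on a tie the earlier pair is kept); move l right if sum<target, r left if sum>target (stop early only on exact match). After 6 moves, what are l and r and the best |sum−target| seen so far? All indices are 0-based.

l=6, r=14, best |Δ|=27

[0,14] -15+33=18 d=37 * → l++
[1,14] -11+33=22 d=33 * → l++
[2,14] -9+33=24 d=31 * → l++
[3,14] -8+33=25 d=30 * → l++
[4,14] -7+33=26 d=29 * → l++
[5,14] -5+33=28 d=27 * → l++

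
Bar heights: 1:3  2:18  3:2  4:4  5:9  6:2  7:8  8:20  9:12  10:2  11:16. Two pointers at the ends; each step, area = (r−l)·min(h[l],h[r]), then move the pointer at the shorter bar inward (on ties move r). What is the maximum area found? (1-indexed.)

[1,11] min(3,16)*10=30 best=30 * → l++
[2,11] min(18,16)*9=144 best=144 * → r--
[2,10] min(18,2)*8=16 best=144 → r--
[2,9] min(18,12)*7=84 best=144 → r--
[2,8] min(18,20)*6=108 best=144 → l++
[3,8] min(2,20)*5=10 best=144 → l++
[4,8] min(4,20)*4=16 best=144 → l++
[5,8] min(9,20)*3=27 best=144 → l++
[6,8] min(2,20)*2=4 best=144 → l++
[7,8] min(8,20)*1=8 best=144 → l++

max area = 144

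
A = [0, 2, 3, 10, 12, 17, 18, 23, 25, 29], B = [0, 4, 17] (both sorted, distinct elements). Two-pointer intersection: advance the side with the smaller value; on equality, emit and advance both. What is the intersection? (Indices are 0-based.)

intersection = [0, 17]

i=0 j=0: 0==0 emit, i++,j++
i=1 j=1: 2<4, i++
i=2 j=1: 3<4, i++
i=3 j=1: 10>4, j++
i=3 j=2: 10<17, i++
i=4 j=2: 12<17, i++
i=5 j=2: 17==17 emit, i++,j++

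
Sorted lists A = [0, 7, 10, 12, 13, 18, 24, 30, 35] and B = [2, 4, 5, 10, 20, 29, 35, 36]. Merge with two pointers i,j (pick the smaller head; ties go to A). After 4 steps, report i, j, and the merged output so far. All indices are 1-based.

i=1 j=1: A[i]=0<=B[j]=2 take 0, i++
i=2 j=1: A[i]=7>B[j]=2 take 2, j++
i=2 j=2: A[i]=7>B[j]=4 take 4, j++
i=2 j=3: A[i]=7>B[j]=5 take 5, j++

i=2, j=4, merged so far=[0, 2, 4, 5]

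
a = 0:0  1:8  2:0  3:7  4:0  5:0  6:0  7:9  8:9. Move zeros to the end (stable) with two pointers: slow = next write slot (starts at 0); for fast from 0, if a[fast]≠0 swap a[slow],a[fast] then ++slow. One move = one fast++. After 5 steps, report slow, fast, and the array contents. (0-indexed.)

(s=0,f=0) a[fast]=0 → fast++
(s=0,f=1) a[fast]=8≠0 swap→a[0]=8 → slow++,fast++
(s=1,f=2) a[fast]=0 → fast++
(s=1,f=3) a[fast]=7≠0 swap→a[1]=7 → slow++,fast++
(s=2,f=4) a[fast]=0 → fast++

slow=2, fast=5, a=[8, 7, 0, 0, 0, 0, 0, 9, 9]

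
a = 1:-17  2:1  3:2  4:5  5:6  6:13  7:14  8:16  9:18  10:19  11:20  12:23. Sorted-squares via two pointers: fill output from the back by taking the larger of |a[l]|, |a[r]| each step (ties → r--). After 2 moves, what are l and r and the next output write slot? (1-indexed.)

[1,12] |-17|<=|23| out[12]=529 → r--
[1,11] |-17|<=|20| out[11]=400 → r--

l=1, r=10, next write slot=10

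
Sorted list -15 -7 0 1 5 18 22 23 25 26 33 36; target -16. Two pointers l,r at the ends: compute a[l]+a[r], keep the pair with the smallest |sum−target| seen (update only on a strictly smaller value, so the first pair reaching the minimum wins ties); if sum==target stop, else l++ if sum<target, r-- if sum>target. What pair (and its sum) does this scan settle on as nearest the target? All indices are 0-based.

pair (-15, 0) with sum -15 (|Δ|=1)

l=0 r=11: -15+36=21 d=37 *, r--
l=0 r=10: -15+33=18 d=34 *, r--
l=0 r=9: -15+26=11 d=27 *, r--
l=0 r=8: -15+25=10 d=26 *, r--
l=0 r=7: -15+23=8 d=24 *, r--
l=0 r=6: -15+22=7 d=23 *, r--
l=0 r=5: -15+18=3 d=19 *, r--
l=0 r=4: -15+5=-10 d=6 *, r--
l=0 r=3: -15+1=-14 d=2 *, r--
l=0 r=2: -15+0=-15 d=1 *, r--
l=0 r=1: -15+-7=-22 d=6, l++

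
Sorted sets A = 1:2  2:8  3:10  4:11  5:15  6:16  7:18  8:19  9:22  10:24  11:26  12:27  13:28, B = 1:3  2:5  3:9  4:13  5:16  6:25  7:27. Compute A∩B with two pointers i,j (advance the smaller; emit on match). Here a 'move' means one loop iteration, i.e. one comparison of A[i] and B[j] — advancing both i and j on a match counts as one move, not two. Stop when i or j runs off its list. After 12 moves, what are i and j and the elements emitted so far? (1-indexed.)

i=1 j=1: 2<3, i++
i=2 j=1: 8>3, j++
i=2 j=2: 8>5, j++
i=2 j=3: 8<9, i++
i=3 j=3: 10>9, j++
i=3 j=4: 10<13, i++
i=4 j=4: 11<13, i++
i=5 j=4: 15>13, j++
i=5 j=5: 15<16, i++
i=6 j=5: 16==16 emit, i++,j++
i=7 j=6: 18<25, i++
i=8 j=6: 19<25, i++

i=9, j=6, emitted=[16]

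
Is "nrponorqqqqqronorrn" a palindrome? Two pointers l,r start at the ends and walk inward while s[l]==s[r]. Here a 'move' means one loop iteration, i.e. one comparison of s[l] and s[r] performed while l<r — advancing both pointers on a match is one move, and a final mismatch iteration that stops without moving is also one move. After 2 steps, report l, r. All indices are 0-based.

l=0 r=18: 'n'=='n', l++,r--
l=1 r=17: 'r'=='r', l++,r--

l=2, r=16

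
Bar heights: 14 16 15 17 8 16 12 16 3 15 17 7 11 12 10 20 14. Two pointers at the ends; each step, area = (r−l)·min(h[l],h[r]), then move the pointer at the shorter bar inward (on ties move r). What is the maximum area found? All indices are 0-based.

max area = 224

l=0 r=16: min(14,14)*16=224 best=224 *, r--
l=0 r=15: min(14,20)*15=210 best=224, l++
l=1 r=15: min(16,20)*14=224 best=224, l++
l=2 r=15: min(15,20)*13=195 best=224, l++
l=3 r=15: min(17,20)*12=204 best=224, l++
l=4 r=15: min(8,20)*11=88 best=224, l++
l=5 r=15: min(16,20)*10=160 best=224, l++
l=6 r=15: min(12,20)*9=108 best=224, l++
l=7 r=15: min(16,20)*8=128 best=224, l++
l=8 r=15: min(3,20)*7=21 best=224, l++
l=9 r=15: min(15,20)*6=90 best=224, l++
l=10 r=15: min(17,20)*5=85 best=224, l++
l=11 r=15: min(7,20)*4=28 best=224, l++
l=12 r=15: min(11,20)*3=33 best=224, l++
l=13 r=15: min(12,20)*2=24 best=224, l++
l=14 r=15: min(10,20)*1=10 best=224, l++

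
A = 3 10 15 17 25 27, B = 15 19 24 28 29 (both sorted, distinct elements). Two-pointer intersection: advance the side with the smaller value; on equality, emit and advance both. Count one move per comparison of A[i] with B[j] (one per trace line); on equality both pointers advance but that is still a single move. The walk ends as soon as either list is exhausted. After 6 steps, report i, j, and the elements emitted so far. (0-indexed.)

i=4, j=3, emitted=[15]

i=0 j=0: 3<15, i++
i=1 j=0: 10<15, i++
i=2 j=0: 15==15 emit, i++,j++
i=3 j=1: 17<19, i++
i=4 j=1: 25>19, j++
i=4 j=2: 25>24, j++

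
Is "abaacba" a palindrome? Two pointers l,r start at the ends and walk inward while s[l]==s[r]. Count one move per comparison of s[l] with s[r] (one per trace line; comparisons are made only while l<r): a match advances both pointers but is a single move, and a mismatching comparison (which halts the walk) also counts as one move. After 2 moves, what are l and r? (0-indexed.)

l=2, r=4

l=0 r=6: 'a'=='a', l++,r--
l=1 r=5: 'b'=='b', l++,r--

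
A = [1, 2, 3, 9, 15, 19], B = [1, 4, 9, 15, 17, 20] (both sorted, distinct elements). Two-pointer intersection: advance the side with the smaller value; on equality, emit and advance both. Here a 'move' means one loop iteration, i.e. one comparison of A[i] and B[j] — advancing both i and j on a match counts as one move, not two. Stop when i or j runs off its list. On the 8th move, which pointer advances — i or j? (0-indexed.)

i

[i=0,j=0] 1==1 emit → i++,j++
[i=1,j=1] 2<4 → i++
[i=2,j=1] 3<4 → i++
[i=3,j=1] 9>4 → j++
[i=3,j=2] 9==9 emit → i++,j++
[i=4,j=3] 15==15 emit → i++,j++
[i=5,j=4] 19>17 → j++
[i=5,j=5] 19<20 → i++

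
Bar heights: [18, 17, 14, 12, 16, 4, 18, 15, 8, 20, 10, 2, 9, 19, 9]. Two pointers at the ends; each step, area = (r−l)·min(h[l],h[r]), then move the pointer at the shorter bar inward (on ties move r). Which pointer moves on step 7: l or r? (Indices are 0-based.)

[0,14] min(18,9)*14=126 best=126 * → r--
[0,13] min(18,19)*13=234 best=234 * → l++
[1,13] min(17,19)*12=204 best=234 → l++
[2,13] min(14,19)*11=154 best=234 → l++
[3,13] min(12,19)*10=120 best=234 → l++
[4,13] min(16,19)*9=144 best=234 → l++
[5,13] min(4,19)*8=32 best=234 → l++

l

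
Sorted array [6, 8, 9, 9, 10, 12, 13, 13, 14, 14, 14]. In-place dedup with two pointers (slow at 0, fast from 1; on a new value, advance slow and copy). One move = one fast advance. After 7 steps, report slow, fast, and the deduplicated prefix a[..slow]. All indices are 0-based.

slow=5, fast=8, prefix=[6, 8, 9, 10, 12, 13]

(s=0,f=1) a[fast]=8≠a[slow]=6 write a[1]=8 → slow++,fast++
(s=1,f=2) a[fast]=9≠a[slow]=8 write a[2]=9 → slow++,fast++
(s=2,f=3) a[fast]=9=a[slow] dup → fast++
(s=2,f=4) a[fast]=10≠a[slow]=9 write a[3]=10 → slow++,fast++
(s=3,f=5) a[fast]=12≠a[slow]=10 write a[4]=12 → slow++,fast++
(s=4,f=6) a[fast]=13≠a[slow]=12 write a[5]=13 → slow++,fast++
(s=5,f=7) a[fast]=13=a[slow] dup → fast++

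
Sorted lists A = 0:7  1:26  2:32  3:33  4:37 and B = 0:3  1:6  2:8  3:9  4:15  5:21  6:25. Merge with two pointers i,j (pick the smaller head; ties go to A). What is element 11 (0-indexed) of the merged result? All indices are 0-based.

merged[11] = 37

i=0 j=0: A[i]=7>B[j]=3 take 3, j++
i=0 j=1: A[i]=7>B[j]=6 take 6, j++
i=0 j=2: A[i]=7<=B[j]=8 take 7, i++
i=1 j=2: A[i]=26>B[j]=8 take 8, j++
i=1 j=3: A[i]=26>B[j]=9 take 9, j++
i=1 j=4: A[i]=26>B[j]=15 take 15, j++
i=1 j=5: A[i]=26>B[j]=21 take 21, j++
i=1 j=6: A[i]=26>B[j]=25 take 25, j++
i=1 j=7: B done, take A[i]=26, i++
i=2 j=7: B done, take A[i]=32, i++
i=3 j=7: B done, take A[i]=33, i++
i=4 j=7: B done, take A[i]=37, i++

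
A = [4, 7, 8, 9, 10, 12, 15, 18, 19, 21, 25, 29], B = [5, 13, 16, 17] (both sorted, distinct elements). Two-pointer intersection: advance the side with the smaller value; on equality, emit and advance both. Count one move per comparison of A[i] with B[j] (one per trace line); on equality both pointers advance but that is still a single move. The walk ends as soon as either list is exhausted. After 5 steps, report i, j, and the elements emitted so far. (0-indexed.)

i=4, j=1, emitted=[]

[i=0,j=0] 4<5 → i++
[i=1,j=0] 7>5 → j++
[i=1,j=1] 7<13 → i++
[i=2,j=1] 8<13 → i++
[i=3,j=1] 9<13 → i++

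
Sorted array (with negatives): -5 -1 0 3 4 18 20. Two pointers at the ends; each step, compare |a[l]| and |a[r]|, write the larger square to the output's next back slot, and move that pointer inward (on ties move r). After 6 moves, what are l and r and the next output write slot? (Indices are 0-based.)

[0,6] |-5|<=|20| out[6]=400 → r--
[0,5] |-5|<=|18| out[5]=324 → r--
[0,4] |-5|>|4| out[4]=25 → l++
[1,4] |-1|<=|4| out[3]=16 → r--
[1,3] |-1|<=|3| out[2]=9 → r--
[1,2] |-1|>|0| out[1]=1 → l++

l=2, r=2, next write slot=0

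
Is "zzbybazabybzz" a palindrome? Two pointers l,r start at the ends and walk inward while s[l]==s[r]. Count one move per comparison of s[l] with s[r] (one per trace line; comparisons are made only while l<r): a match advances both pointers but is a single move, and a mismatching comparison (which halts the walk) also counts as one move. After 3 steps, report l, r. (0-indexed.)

l=3, r=9

l=0 r=12: 'z'=='z', l++,r--
l=1 r=11: 'z'=='z', l++,r--
l=2 r=10: 'b'=='b', l++,r--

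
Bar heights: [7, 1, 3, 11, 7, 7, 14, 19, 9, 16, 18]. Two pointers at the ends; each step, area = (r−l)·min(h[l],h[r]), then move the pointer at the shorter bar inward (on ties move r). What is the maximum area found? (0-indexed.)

max area = 77

l=0 r=10: min(7,18)*10=70 best=70 *, l++
l=1 r=10: min(1,18)*9=9 best=70, l++
l=2 r=10: min(3,18)*8=24 best=70, l++
l=3 r=10: min(11,18)*7=77 best=77 *, l++
l=4 r=10: min(7,18)*6=42 best=77, l++
l=5 r=10: min(7,18)*5=35 best=77, l++
l=6 r=10: min(14,18)*4=56 best=77, l++
l=7 r=10: min(19,18)*3=54 best=77, r--
l=7 r=9: min(19,16)*2=32 best=77, r--
l=7 r=8: min(19,9)*1=9 best=77, r--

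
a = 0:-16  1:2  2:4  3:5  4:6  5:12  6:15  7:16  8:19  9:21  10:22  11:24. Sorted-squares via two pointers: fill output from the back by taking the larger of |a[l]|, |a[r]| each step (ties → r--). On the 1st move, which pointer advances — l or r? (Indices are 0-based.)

l=0 r=11: |-16|<=|24| out[11]=576, r--

r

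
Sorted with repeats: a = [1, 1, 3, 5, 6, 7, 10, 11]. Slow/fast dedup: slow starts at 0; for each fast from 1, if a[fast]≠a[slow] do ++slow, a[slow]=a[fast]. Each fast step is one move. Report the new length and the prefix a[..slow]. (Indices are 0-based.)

length 7; prefix = [1, 3, 5, 6, 7, 10, 11]

(s=0,f=1) a[fast]=1=a[slow] dup → fast++
(s=0,f=2) a[fast]=3≠a[slow]=1 write a[1]=3 → slow++,fast++
(s=1,f=3) a[fast]=5≠a[slow]=3 write a[2]=5 → slow++,fast++
(s=2,f=4) a[fast]=6≠a[slow]=5 write a[3]=6 → slow++,fast++
(s=3,f=5) a[fast]=7≠a[slow]=6 write a[4]=7 → slow++,fast++
(s=4,f=6) a[fast]=10≠a[slow]=7 write a[5]=10 → slow++,fast++
(s=5,f=7) a[fast]=11≠a[slow]=10 write a[6]=11 → slow++,fast++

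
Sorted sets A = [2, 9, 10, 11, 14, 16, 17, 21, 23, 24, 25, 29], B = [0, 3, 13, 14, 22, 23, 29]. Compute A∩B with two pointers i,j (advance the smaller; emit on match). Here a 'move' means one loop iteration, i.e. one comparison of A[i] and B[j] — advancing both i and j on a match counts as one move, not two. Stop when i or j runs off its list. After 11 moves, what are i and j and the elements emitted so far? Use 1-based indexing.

i=1 j=1: 2>0, j++
i=1 j=2: 2<3, i++
i=2 j=2: 9>3, j++
i=2 j=3: 9<13, i++
i=3 j=3: 10<13, i++
i=4 j=3: 11<13, i++
i=5 j=3: 14>13, j++
i=5 j=4: 14==14 emit, i++,j++
i=6 j=5: 16<22, i++
i=7 j=5: 17<22, i++
i=8 j=5: 21<22, i++

i=9, j=5, emitted=[14]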